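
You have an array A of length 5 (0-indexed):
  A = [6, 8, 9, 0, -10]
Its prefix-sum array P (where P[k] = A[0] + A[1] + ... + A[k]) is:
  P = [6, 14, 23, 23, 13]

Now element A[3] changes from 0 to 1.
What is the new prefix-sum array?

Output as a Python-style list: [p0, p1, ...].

Change: A[3] 0 -> 1, delta = 1
P[k] for k < 3: unchanged (A[3] not included)
P[k] for k >= 3: shift by delta = 1
  P[0] = 6 + 0 = 6
  P[1] = 14 + 0 = 14
  P[2] = 23 + 0 = 23
  P[3] = 23 + 1 = 24
  P[4] = 13 + 1 = 14

Answer: [6, 14, 23, 24, 14]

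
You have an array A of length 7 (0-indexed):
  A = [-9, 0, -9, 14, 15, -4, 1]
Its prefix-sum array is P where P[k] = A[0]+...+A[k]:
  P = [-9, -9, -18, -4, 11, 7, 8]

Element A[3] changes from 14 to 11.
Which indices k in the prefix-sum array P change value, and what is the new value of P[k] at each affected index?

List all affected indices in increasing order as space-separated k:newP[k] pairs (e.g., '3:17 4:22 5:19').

Answer: 3:-7 4:8 5:4 6:5

Derivation:
P[k] = A[0] + ... + A[k]
P[k] includes A[3] iff k >= 3
Affected indices: 3, 4, ..., 6; delta = -3
  P[3]: -4 + -3 = -7
  P[4]: 11 + -3 = 8
  P[5]: 7 + -3 = 4
  P[6]: 8 + -3 = 5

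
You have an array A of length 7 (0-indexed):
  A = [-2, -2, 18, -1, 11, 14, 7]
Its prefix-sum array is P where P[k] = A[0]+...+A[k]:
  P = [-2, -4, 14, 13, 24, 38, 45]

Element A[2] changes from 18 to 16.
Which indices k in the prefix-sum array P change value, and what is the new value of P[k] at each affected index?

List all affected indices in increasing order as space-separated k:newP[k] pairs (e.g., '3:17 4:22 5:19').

P[k] = A[0] + ... + A[k]
P[k] includes A[2] iff k >= 2
Affected indices: 2, 3, ..., 6; delta = -2
  P[2]: 14 + -2 = 12
  P[3]: 13 + -2 = 11
  P[4]: 24 + -2 = 22
  P[5]: 38 + -2 = 36
  P[6]: 45 + -2 = 43

Answer: 2:12 3:11 4:22 5:36 6:43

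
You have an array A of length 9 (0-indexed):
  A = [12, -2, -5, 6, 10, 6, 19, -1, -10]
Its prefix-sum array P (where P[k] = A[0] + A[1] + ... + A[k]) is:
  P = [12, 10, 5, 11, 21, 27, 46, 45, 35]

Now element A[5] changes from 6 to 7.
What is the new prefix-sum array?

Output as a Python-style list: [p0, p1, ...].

Answer: [12, 10, 5, 11, 21, 28, 47, 46, 36]

Derivation:
Change: A[5] 6 -> 7, delta = 1
P[k] for k < 5: unchanged (A[5] not included)
P[k] for k >= 5: shift by delta = 1
  P[0] = 12 + 0 = 12
  P[1] = 10 + 0 = 10
  P[2] = 5 + 0 = 5
  P[3] = 11 + 0 = 11
  P[4] = 21 + 0 = 21
  P[5] = 27 + 1 = 28
  P[6] = 46 + 1 = 47
  P[7] = 45 + 1 = 46
  P[8] = 35 + 1 = 36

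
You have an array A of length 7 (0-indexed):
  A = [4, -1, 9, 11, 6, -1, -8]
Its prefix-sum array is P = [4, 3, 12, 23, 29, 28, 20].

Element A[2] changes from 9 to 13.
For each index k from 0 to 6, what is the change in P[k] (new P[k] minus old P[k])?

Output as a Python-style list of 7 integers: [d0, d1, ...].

Element change: A[2] 9 -> 13, delta = 4
For k < 2: P[k] unchanged, delta_P[k] = 0
For k >= 2: P[k] shifts by exactly 4
Delta array: [0, 0, 4, 4, 4, 4, 4]

Answer: [0, 0, 4, 4, 4, 4, 4]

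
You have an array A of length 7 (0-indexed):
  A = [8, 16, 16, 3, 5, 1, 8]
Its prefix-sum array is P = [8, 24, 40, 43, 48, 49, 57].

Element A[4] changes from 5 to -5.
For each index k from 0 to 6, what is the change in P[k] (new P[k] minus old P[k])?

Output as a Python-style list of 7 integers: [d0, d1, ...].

Element change: A[4] 5 -> -5, delta = -10
For k < 4: P[k] unchanged, delta_P[k] = 0
For k >= 4: P[k] shifts by exactly -10
Delta array: [0, 0, 0, 0, -10, -10, -10]

Answer: [0, 0, 0, 0, -10, -10, -10]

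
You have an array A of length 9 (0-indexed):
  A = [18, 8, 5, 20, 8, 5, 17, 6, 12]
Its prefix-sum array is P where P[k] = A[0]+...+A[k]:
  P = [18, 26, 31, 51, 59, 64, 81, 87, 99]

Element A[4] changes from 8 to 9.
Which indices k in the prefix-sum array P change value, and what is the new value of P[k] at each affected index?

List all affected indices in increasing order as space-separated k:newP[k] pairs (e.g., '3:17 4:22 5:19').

Answer: 4:60 5:65 6:82 7:88 8:100

Derivation:
P[k] = A[0] + ... + A[k]
P[k] includes A[4] iff k >= 4
Affected indices: 4, 5, ..., 8; delta = 1
  P[4]: 59 + 1 = 60
  P[5]: 64 + 1 = 65
  P[6]: 81 + 1 = 82
  P[7]: 87 + 1 = 88
  P[8]: 99 + 1 = 100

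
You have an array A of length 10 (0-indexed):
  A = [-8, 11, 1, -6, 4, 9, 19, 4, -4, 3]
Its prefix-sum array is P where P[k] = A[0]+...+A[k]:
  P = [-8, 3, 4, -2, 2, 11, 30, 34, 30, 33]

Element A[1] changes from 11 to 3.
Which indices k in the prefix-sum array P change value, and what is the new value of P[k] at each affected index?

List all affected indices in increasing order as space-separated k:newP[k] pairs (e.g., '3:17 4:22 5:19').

Answer: 1:-5 2:-4 3:-10 4:-6 5:3 6:22 7:26 8:22 9:25

Derivation:
P[k] = A[0] + ... + A[k]
P[k] includes A[1] iff k >= 1
Affected indices: 1, 2, ..., 9; delta = -8
  P[1]: 3 + -8 = -5
  P[2]: 4 + -8 = -4
  P[3]: -2 + -8 = -10
  P[4]: 2 + -8 = -6
  P[5]: 11 + -8 = 3
  P[6]: 30 + -8 = 22
  P[7]: 34 + -8 = 26
  P[8]: 30 + -8 = 22
  P[9]: 33 + -8 = 25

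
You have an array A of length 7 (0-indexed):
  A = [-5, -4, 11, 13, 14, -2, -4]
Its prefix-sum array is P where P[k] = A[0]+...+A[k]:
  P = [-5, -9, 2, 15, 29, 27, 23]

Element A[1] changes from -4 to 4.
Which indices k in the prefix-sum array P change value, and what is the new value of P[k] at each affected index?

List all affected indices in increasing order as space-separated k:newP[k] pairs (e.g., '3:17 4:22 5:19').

P[k] = A[0] + ... + A[k]
P[k] includes A[1] iff k >= 1
Affected indices: 1, 2, ..., 6; delta = 8
  P[1]: -9 + 8 = -1
  P[2]: 2 + 8 = 10
  P[3]: 15 + 8 = 23
  P[4]: 29 + 8 = 37
  P[5]: 27 + 8 = 35
  P[6]: 23 + 8 = 31

Answer: 1:-1 2:10 3:23 4:37 5:35 6:31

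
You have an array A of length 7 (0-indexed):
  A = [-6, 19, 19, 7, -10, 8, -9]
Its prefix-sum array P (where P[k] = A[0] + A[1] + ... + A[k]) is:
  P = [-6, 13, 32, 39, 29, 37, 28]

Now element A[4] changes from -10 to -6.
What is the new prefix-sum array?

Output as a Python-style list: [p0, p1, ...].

Answer: [-6, 13, 32, 39, 33, 41, 32]

Derivation:
Change: A[4] -10 -> -6, delta = 4
P[k] for k < 4: unchanged (A[4] not included)
P[k] for k >= 4: shift by delta = 4
  P[0] = -6 + 0 = -6
  P[1] = 13 + 0 = 13
  P[2] = 32 + 0 = 32
  P[3] = 39 + 0 = 39
  P[4] = 29 + 4 = 33
  P[5] = 37 + 4 = 41
  P[6] = 28 + 4 = 32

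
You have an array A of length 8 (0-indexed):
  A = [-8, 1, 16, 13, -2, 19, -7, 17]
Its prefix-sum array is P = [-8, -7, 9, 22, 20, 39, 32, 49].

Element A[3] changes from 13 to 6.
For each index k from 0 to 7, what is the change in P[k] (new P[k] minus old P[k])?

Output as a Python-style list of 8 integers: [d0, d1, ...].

Answer: [0, 0, 0, -7, -7, -7, -7, -7]

Derivation:
Element change: A[3] 13 -> 6, delta = -7
For k < 3: P[k] unchanged, delta_P[k] = 0
For k >= 3: P[k] shifts by exactly -7
Delta array: [0, 0, 0, -7, -7, -7, -7, -7]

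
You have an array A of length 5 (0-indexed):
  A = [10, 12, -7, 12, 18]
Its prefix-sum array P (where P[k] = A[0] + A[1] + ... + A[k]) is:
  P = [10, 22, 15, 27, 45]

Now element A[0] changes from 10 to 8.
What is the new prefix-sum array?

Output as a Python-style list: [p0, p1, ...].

Change: A[0] 10 -> 8, delta = -2
P[k] for k < 0: unchanged (A[0] not included)
P[k] for k >= 0: shift by delta = -2
  P[0] = 10 + -2 = 8
  P[1] = 22 + -2 = 20
  P[2] = 15 + -2 = 13
  P[3] = 27 + -2 = 25
  P[4] = 45 + -2 = 43

Answer: [8, 20, 13, 25, 43]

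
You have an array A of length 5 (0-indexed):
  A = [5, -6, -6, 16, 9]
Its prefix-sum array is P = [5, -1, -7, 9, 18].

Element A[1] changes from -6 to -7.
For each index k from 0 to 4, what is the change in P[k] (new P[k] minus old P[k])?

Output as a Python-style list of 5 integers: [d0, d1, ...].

Answer: [0, -1, -1, -1, -1]

Derivation:
Element change: A[1] -6 -> -7, delta = -1
For k < 1: P[k] unchanged, delta_P[k] = 0
For k >= 1: P[k] shifts by exactly -1
Delta array: [0, -1, -1, -1, -1]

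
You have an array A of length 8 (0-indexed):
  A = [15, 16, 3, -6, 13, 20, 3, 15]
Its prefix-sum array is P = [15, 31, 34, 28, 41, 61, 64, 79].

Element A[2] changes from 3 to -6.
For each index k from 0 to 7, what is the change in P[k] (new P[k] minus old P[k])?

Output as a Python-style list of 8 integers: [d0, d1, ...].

Answer: [0, 0, -9, -9, -9, -9, -9, -9]

Derivation:
Element change: A[2] 3 -> -6, delta = -9
For k < 2: P[k] unchanged, delta_P[k] = 0
For k >= 2: P[k] shifts by exactly -9
Delta array: [0, 0, -9, -9, -9, -9, -9, -9]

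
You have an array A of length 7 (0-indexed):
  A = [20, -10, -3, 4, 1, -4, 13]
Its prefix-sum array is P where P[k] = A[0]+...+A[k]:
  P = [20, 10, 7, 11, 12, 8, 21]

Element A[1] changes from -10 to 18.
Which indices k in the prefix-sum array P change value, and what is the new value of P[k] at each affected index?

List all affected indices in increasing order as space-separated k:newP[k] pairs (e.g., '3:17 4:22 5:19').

P[k] = A[0] + ... + A[k]
P[k] includes A[1] iff k >= 1
Affected indices: 1, 2, ..., 6; delta = 28
  P[1]: 10 + 28 = 38
  P[2]: 7 + 28 = 35
  P[3]: 11 + 28 = 39
  P[4]: 12 + 28 = 40
  P[5]: 8 + 28 = 36
  P[6]: 21 + 28 = 49

Answer: 1:38 2:35 3:39 4:40 5:36 6:49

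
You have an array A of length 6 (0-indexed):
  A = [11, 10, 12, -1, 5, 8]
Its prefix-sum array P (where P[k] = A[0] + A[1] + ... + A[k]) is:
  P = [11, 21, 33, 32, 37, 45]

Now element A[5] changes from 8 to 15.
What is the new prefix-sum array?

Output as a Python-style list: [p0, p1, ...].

Change: A[5] 8 -> 15, delta = 7
P[k] for k < 5: unchanged (A[5] not included)
P[k] for k >= 5: shift by delta = 7
  P[0] = 11 + 0 = 11
  P[1] = 21 + 0 = 21
  P[2] = 33 + 0 = 33
  P[3] = 32 + 0 = 32
  P[4] = 37 + 0 = 37
  P[5] = 45 + 7 = 52

Answer: [11, 21, 33, 32, 37, 52]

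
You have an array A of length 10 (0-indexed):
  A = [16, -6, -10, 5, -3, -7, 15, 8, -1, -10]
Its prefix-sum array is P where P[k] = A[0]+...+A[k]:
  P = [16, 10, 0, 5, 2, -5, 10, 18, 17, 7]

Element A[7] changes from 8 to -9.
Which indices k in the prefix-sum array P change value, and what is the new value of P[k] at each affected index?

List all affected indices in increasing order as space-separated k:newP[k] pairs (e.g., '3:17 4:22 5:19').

Answer: 7:1 8:0 9:-10

Derivation:
P[k] = A[0] + ... + A[k]
P[k] includes A[7] iff k >= 7
Affected indices: 7, 8, ..., 9; delta = -17
  P[7]: 18 + -17 = 1
  P[8]: 17 + -17 = 0
  P[9]: 7 + -17 = -10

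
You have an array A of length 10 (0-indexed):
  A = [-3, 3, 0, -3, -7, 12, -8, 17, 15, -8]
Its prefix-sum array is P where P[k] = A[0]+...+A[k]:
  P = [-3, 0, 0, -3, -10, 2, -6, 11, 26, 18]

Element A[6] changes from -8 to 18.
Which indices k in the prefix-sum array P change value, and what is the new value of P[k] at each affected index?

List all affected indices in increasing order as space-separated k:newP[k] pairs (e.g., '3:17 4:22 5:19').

P[k] = A[0] + ... + A[k]
P[k] includes A[6] iff k >= 6
Affected indices: 6, 7, ..., 9; delta = 26
  P[6]: -6 + 26 = 20
  P[7]: 11 + 26 = 37
  P[8]: 26 + 26 = 52
  P[9]: 18 + 26 = 44

Answer: 6:20 7:37 8:52 9:44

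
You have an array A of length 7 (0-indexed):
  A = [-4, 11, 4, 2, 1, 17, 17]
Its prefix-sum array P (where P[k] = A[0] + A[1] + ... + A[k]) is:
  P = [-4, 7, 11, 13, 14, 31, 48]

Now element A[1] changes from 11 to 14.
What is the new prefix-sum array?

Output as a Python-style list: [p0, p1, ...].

Answer: [-4, 10, 14, 16, 17, 34, 51]

Derivation:
Change: A[1] 11 -> 14, delta = 3
P[k] for k < 1: unchanged (A[1] not included)
P[k] for k >= 1: shift by delta = 3
  P[0] = -4 + 0 = -4
  P[1] = 7 + 3 = 10
  P[2] = 11 + 3 = 14
  P[3] = 13 + 3 = 16
  P[4] = 14 + 3 = 17
  P[5] = 31 + 3 = 34
  P[6] = 48 + 3 = 51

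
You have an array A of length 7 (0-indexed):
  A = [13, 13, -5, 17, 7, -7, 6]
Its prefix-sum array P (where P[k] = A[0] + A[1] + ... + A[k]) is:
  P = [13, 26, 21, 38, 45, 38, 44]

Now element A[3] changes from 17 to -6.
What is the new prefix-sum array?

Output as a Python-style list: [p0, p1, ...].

Change: A[3] 17 -> -6, delta = -23
P[k] for k < 3: unchanged (A[3] not included)
P[k] for k >= 3: shift by delta = -23
  P[0] = 13 + 0 = 13
  P[1] = 26 + 0 = 26
  P[2] = 21 + 0 = 21
  P[3] = 38 + -23 = 15
  P[4] = 45 + -23 = 22
  P[5] = 38 + -23 = 15
  P[6] = 44 + -23 = 21

Answer: [13, 26, 21, 15, 22, 15, 21]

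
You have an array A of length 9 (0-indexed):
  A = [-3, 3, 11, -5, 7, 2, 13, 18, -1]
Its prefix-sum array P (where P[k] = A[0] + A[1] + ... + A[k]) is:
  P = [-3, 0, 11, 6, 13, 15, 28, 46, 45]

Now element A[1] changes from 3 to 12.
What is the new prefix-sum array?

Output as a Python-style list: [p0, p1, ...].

Change: A[1] 3 -> 12, delta = 9
P[k] for k < 1: unchanged (A[1] not included)
P[k] for k >= 1: shift by delta = 9
  P[0] = -3 + 0 = -3
  P[1] = 0 + 9 = 9
  P[2] = 11 + 9 = 20
  P[3] = 6 + 9 = 15
  P[4] = 13 + 9 = 22
  P[5] = 15 + 9 = 24
  P[6] = 28 + 9 = 37
  P[7] = 46 + 9 = 55
  P[8] = 45 + 9 = 54

Answer: [-3, 9, 20, 15, 22, 24, 37, 55, 54]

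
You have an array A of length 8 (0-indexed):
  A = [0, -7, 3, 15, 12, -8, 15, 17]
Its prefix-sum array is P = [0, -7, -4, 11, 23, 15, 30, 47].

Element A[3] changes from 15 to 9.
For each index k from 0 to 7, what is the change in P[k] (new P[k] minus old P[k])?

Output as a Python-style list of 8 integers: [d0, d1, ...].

Element change: A[3] 15 -> 9, delta = -6
For k < 3: P[k] unchanged, delta_P[k] = 0
For k >= 3: P[k] shifts by exactly -6
Delta array: [0, 0, 0, -6, -6, -6, -6, -6]

Answer: [0, 0, 0, -6, -6, -6, -6, -6]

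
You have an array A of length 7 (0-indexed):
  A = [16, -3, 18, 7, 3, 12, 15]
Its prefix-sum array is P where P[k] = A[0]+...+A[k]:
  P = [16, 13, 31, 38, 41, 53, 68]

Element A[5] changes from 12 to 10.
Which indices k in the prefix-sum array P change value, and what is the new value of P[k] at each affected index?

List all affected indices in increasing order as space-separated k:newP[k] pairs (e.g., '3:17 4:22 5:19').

Answer: 5:51 6:66

Derivation:
P[k] = A[0] + ... + A[k]
P[k] includes A[5] iff k >= 5
Affected indices: 5, 6, ..., 6; delta = -2
  P[5]: 53 + -2 = 51
  P[6]: 68 + -2 = 66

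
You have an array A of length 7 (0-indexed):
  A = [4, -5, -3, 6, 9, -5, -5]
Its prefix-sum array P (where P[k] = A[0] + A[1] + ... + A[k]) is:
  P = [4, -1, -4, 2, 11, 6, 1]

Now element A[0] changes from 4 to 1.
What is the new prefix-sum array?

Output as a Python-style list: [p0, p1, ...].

Answer: [1, -4, -7, -1, 8, 3, -2]

Derivation:
Change: A[0] 4 -> 1, delta = -3
P[k] for k < 0: unchanged (A[0] not included)
P[k] for k >= 0: shift by delta = -3
  P[0] = 4 + -3 = 1
  P[1] = -1 + -3 = -4
  P[2] = -4 + -3 = -7
  P[3] = 2 + -3 = -1
  P[4] = 11 + -3 = 8
  P[5] = 6 + -3 = 3
  P[6] = 1 + -3 = -2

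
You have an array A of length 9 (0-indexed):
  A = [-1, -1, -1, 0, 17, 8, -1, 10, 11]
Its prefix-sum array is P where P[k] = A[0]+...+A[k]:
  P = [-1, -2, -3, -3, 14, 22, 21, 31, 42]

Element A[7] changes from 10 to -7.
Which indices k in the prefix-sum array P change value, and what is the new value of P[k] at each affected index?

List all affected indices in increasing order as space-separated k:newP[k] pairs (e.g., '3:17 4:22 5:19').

P[k] = A[0] + ... + A[k]
P[k] includes A[7] iff k >= 7
Affected indices: 7, 8, ..., 8; delta = -17
  P[7]: 31 + -17 = 14
  P[8]: 42 + -17 = 25

Answer: 7:14 8:25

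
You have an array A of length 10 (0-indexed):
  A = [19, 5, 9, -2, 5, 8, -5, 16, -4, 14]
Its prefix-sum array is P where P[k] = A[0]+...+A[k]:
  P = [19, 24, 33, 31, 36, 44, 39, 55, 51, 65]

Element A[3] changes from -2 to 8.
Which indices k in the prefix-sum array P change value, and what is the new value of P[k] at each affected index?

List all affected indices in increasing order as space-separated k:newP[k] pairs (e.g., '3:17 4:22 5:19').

Answer: 3:41 4:46 5:54 6:49 7:65 8:61 9:75

Derivation:
P[k] = A[0] + ... + A[k]
P[k] includes A[3] iff k >= 3
Affected indices: 3, 4, ..., 9; delta = 10
  P[3]: 31 + 10 = 41
  P[4]: 36 + 10 = 46
  P[5]: 44 + 10 = 54
  P[6]: 39 + 10 = 49
  P[7]: 55 + 10 = 65
  P[8]: 51 + 10 = 61
  P[9]: 65 + 10 = 75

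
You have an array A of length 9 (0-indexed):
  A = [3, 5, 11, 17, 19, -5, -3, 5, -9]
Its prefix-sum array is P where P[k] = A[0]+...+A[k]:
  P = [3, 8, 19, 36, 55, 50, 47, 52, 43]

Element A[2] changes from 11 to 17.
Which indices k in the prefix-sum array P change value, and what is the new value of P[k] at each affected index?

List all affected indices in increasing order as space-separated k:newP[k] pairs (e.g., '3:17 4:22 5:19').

P[k] = A[0] + ... + A[k]
P[k] includes A[2] iff k >= 2
Affected indices: 2, 3, ..., 8; delta = 6
  P[2]: 19 + 6 = 25
  P[3]: 36 + 6 = 42
  P[4]: 55 + 6 = 61
  P[5]: 50 + 6 = 56
  P[6]: 47 + 6 = 53
  P[7]: 52 + 6 = 58
  P[8]: 43 + 6 = 49

Answer: 2:25 3:42 4:61 5:56 6:53 7:58 8:49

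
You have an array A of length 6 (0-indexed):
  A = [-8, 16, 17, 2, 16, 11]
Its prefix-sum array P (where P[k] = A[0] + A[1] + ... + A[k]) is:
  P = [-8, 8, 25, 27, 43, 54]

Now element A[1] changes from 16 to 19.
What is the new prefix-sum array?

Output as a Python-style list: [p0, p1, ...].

Answer: [-8, 11, 28, 30, 46, 57]

Derivation:
Change: A[1] 16 -> 19, delta = 3
P[k] for k < 1: unchanged (A[1] not included)
P[k] for k >= 1: shift by delta = 3
  P[0] = -8 + 0 = -8
  P[1] = 8 + 3 = 11
  P[2] = 25 + 3 = 28
  P[3] = 27 + 3 = 30
  P[4] = 43 + 3 = 46
  P[5] = 54 + 3 = 57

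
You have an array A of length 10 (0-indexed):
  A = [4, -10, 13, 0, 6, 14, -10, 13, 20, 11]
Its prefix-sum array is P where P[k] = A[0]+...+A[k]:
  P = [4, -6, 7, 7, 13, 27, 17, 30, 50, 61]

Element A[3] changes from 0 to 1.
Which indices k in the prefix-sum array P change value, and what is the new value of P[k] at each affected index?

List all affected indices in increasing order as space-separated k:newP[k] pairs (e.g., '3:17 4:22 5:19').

P[k] = A[0] + ... + A[k]
P[k] includes A[3] iff k >= 3
Affected indices: 3, 4, ..., 9; delta = 1
  P[3]: 7 + 1 = 8
  P[4]: 13 + 1 = 14
  P[5]: 27 + 1 = 28
  P[6]: 17 + 1 = 18
  P[7]: 30 + 1 = 31
  P[8]: 50 + 1 = 51
  P[9]: 61 + 1 = 62

Answer: 3:8 4:14 5:28 6:18 7:31 8:51 9:62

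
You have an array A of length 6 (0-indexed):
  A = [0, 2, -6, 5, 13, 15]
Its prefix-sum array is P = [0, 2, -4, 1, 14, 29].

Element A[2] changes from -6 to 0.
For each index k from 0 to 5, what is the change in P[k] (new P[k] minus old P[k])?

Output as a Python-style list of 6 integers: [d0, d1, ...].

Element change: A[2] -6 -> 0, delta = 6
For k < 2: P[k] unchanged, delta_P[k] = 0
For k >= 2: P[k] shifts by exactly 6
Delta array: [0, 0, 6, 6, 6, 6]

Answer: [0, 0, 6, 6, 6, 6]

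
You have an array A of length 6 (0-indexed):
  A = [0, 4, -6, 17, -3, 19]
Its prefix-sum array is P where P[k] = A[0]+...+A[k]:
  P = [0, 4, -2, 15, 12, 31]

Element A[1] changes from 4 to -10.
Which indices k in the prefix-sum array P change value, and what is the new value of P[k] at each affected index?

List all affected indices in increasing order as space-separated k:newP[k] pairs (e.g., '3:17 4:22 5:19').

P[k] = A[0] + ... + A[k]
P[k] includes A[1] iff k >= 1
Affected indices: 1, 2, ..., 5; delta = -14
  P[1]: 4 + -14 = -10
  P[2]: -2 + -14 = -16
  P[3]: 15 + -14 = 1
  P[4]: 12 + -14 = -2
  P[5]: 31 + -14 = 17

Answer: 1:-10 2:-16 3:1 4:-2 5:17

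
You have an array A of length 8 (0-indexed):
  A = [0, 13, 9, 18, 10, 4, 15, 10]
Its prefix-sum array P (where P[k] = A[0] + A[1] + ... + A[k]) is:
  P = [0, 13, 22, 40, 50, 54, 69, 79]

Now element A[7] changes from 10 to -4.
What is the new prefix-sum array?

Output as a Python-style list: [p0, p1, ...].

Answer: [0, 13, 22, 40, 50, 54, 69, 65]

Derivation:
Change: A[7] 10 -> -4, delta = -14
P[k] for k < 7: unchanged (A[7] not included)
P[k] for k >= 7: shift by delta = -14
  P[0] = 0 + 0 = 0
  P[1] = 13 + 0 = 13
  P[2] = 22 + 0 = 22
  P[3] = 40 + 0 = 40
  P[4] = 50 + 0 = 50
  P[5] = 54 + 0 = 54
  P[6] = 69 + 0 = 69
  P[7] = 79 + -14 = 65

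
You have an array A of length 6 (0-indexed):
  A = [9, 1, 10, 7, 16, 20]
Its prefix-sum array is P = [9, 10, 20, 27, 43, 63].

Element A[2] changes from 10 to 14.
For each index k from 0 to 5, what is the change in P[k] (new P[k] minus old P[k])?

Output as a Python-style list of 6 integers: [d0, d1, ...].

Answer: [0, 0, 4, 4, 4, 4]

Derivation:
Element change: A[2] 10 -> 14, delta = 4
For k < 2: P[k] unchanged, delta_P[k] = 0
For k >= 2: P[k] shifts by exactly 4
Delta array: [0, 0, 4, 4, 4, 4]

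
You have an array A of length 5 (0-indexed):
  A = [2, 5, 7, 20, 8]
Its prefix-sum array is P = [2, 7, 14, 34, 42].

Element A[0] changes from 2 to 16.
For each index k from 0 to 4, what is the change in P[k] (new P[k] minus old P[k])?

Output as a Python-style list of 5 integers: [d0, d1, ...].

Element change: A[0] 2 -> 16, delta = 14
For k < 0: P[k] unchanged, delta_P[k] = 0
For k >= 0: P[k] shifts by exactly 14
Delta array: [14, 14, 14, 14, 14]

Answer: [14, 14, 14, 14, 14]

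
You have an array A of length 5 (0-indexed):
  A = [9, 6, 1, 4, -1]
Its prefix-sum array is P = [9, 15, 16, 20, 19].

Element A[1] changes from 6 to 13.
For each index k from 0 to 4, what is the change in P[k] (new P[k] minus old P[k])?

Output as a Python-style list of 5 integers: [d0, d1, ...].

Element change: A[1] 6 -> 13, delta = 7
For k < 1: P[k] unchanged, delta_P[k] = 0
For k >= 1: P[k] shifts by exactly 7
Delta array: [0, 7, 7, 7, 7]

Answer: [0, 7, 7, 7, 7]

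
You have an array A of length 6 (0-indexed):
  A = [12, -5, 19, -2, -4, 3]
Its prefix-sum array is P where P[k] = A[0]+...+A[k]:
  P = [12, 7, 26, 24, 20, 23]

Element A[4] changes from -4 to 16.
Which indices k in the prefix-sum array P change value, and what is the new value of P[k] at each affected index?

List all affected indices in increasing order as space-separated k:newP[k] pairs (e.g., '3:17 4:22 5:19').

Answer: 4:40 5:43

Derivation:
P[k] = A[0] + ... + A[k]
P[k] includes A[4] iff k >= 4
Affected indices: 4, 5, ..., 5; delta = 20
  P[4]: 20 + 20 = 40
  P[5]: 23 + 20 = 43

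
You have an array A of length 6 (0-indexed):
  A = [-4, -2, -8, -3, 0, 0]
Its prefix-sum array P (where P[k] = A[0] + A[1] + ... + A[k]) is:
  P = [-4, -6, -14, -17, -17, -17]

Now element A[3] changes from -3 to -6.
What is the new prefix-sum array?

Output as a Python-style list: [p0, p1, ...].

Answer: [-4, -6, -14, -20, -20, -20]

Derivation:
Change: A[3] -3 -> -6, delta = -3
P[k] for k < 3: unchanged (A[3] not included)
P[k] for k >= 3: shift by delta = -3
  P[0] = -4 + 0 = -4
  P[1] = -6 + 0 = -6
  P[2] = -14 + 0 = -14
  P[3] = -17 + -3 = -20
  P[4] = -17 + -3 = -20
  P[5] = -17 + -3 = -20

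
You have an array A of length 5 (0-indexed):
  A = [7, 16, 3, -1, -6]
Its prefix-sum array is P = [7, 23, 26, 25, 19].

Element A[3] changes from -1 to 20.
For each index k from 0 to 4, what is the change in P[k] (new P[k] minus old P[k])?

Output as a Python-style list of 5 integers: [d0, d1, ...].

Element change: A[3] -1 -> 20, delta = 21
For k < 3: P[k] unchanged, delta_P[k] = 0
For k >= 3: P[k] shifts by exactly 21
Delta array: [0, 0, 0, 21, 21]

Answer: [0, 0, 0, 21, 21]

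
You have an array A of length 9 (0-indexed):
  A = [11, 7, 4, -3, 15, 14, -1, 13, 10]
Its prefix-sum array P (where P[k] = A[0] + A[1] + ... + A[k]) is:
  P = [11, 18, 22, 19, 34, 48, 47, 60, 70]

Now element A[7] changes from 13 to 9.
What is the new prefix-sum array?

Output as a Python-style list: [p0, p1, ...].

Answer: [11, 18, 22, 19, 34, 48, 47, 56, 66]

Derivation:
Change: A[7] 13 -> 9, delta = -4
P[k] for k < 7: unchanged (A[7] not included)
P[k] for k >= 7: shift by delta = -4
  P[0] = 11 + 0 = 11
  P[1] = 18 + 0 = 18
  P[2] = 22 + 0 = 22
  P[3] = 19 + 0 = 19
  P[4] = 34 + 0 = 34
  P[5] = 48 + 0 = 48
  P[6] = 47 + 0 = 47
  P[7] = 60 + -4 = 56
  P[8] = 70 + -4 = 66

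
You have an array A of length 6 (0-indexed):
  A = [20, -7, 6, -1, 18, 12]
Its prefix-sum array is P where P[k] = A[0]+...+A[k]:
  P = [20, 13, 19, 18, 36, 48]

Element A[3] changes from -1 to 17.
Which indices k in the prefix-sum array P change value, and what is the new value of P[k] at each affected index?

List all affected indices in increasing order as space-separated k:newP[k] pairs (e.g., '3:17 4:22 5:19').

Answer: 3:36 4:54 5:66

Derivation:
P[k] = A[0] + ... + A[k]
P[k] includes A[3] iff k >= 3
Affected indices: 3, 4, ..., 5; delta = 18
  P[3]: 18 + 18 = 36
  P[4]: 36 + 18 = 54
  P[5]: 48 + 18 = 66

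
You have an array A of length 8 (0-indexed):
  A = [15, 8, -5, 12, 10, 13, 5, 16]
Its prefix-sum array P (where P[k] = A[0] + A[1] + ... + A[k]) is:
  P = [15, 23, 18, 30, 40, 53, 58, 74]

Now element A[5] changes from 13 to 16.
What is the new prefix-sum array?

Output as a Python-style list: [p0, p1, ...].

Change: A[5] 13 -> 16, delta = 3
P[k] for k < 5: unchanged (A[5] not included)
P[k] for k >= 5: shift by delta = 3
  P[0] = 15 + 0 = 15
  P[1] = 23 + 0 = 23
  P[2] = 18 + 0 = 18
  P[3] = 30 + 0 = 30
  P[4] = 40 + 0 = 40
  P[5] = 53 + 3 = 56
  P[6] = 58 + 3 = 61
  P[7] = 74 + 3 = 77

Answer: [15, 23, 18, 30, 40, 56, 61, 77]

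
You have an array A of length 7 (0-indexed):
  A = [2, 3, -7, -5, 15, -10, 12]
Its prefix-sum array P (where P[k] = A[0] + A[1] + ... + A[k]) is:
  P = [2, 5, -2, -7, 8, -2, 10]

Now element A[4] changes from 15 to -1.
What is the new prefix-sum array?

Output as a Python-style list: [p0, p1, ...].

Answer: [2, 5, -2, -7, -8, -18, -6]

Derivation:
Change: A[4] 15 -> -1, delta = -16
P[k] for k < 4: unchanged (A[4] not included)
P[k] for k >= 4: shift by delta = -16
  P[0] = 2 + 0 = 2
  P[1] = 5 + 0 = 5
  P[2] = -2 + 0 = -2
  P[3] = -7 + 0 = -7
  P[4] = 8 + -16 = -8
  P[5] = -2 + -16 = -18
  P[6] = 10 + -16 = -6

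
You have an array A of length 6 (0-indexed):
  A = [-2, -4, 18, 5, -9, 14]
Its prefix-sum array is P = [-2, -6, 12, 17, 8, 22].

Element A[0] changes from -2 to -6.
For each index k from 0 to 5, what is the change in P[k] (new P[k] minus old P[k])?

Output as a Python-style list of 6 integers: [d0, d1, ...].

Answer: [-4, -4, -4, -4, -4, -4]

Derivation:
Element change: A[0] -2 -> -6, delta = -4
For k < 0: P[k] unchanged, delta_P[k] = 0
For k >= 0: P[k] shifts by exactly -4
Delta array: [-4, -4, -4, -4, -4, -4]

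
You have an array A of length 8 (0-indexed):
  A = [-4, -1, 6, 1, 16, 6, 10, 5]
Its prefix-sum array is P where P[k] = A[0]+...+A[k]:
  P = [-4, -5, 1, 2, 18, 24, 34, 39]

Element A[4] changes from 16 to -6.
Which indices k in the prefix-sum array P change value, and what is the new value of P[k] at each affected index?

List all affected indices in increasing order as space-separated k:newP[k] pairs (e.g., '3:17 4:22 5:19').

Answer: 4:-4 5:2 6:12 7:17

Derivation:
P[k] = A[0] + ... + A[k]
P[k] includes A[4] iff k >= 4
Affected indices: 4, 5, ..., 7; delta = -22
  P[4]: 18 + -22 = -4
  P[5]: 24 + -22 = 2
  P[6]: 34 + -22 = 12
  P[7]: 39 + -22 = 17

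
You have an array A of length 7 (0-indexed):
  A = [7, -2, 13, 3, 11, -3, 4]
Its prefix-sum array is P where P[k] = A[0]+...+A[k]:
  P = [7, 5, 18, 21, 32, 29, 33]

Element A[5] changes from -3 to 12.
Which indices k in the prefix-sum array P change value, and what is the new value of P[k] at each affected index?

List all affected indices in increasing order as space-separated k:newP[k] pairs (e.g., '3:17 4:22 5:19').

Answer: 5:44 6:48

Derivation:
P[k] = A[0] + ... + A[k]
P[k] includes A[5] iff k >= 5
Affected indices: 5, 6, ..., 6; delta = 15
  P[5]: 29 + 15 = 44
  P[6]: 33 + 15 = 48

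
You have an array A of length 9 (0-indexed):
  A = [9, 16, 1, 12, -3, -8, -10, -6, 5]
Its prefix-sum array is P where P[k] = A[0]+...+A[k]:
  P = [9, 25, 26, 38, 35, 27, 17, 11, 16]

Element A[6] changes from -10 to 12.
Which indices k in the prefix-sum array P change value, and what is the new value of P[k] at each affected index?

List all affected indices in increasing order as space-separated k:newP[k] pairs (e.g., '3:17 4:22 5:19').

Answer: 6:39 7:33 8:38

Derivation:
P[k] = A[0] + ... + A[k]
P[k] includes A[6] iff k >= 6
Affected indices: 6, 7, ..., 8; delta = 22
  P[6]: 17 + 22 = 39
  P[7]: 11 + 22 = 33
  P[8]: 16 + 22 = 38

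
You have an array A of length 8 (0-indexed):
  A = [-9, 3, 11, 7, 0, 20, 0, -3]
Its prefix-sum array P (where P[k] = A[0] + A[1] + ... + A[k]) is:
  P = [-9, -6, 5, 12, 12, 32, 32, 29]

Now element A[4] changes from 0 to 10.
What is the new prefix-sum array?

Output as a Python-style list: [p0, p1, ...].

Change: A[4] 0 -> 10, delta = 10
P[k] for k < 4: unchanged (A[4] not included)
P[k] for k >= 4: shift by delta = 10
  P[0] = -9 + 0 = -9
  P[1] = -6 + 0 = -6
  P[2] = 5 + 0 = 5
  P[3] = 12 + 0 = 12
  P[4] = 12 + 10 = 22
  P[5] = 32 + 10 = 42
  P[6] = 32 + 10 = 42
  P[7] = 29 + 10 = 39

Answer: [-9, -6, 5, 12, 22, 42, 42, 39]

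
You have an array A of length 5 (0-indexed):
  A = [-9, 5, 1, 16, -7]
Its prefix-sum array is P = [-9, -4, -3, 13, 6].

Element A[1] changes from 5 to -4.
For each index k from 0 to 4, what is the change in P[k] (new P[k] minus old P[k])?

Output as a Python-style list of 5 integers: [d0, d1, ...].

Answer: [0, -9, -9, -9, -9]

Derivation:
Element change: A[1] 5 -> -4, delta = -9
For k < 1: P[k] unchanged, delta_P[k] = 0
For k >= 1: P[k] shifts by exactly -9
Delta array: [0, -9, -9, -9, -9]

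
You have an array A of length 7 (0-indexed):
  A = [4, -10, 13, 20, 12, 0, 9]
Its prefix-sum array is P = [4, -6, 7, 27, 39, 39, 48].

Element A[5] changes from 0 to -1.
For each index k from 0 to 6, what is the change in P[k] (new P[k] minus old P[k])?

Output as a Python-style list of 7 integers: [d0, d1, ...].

Answer: [0, 0, 0, 0, 0, -1, -1]

Derivation:
Element change: A[5] 0 -> -1, delta = -1
For k < 5: P[k] unchanged, delta_P[k] = 0
For k >= 5: P[k] shifts by exactly -1
Delta array: [0, 0, 0, 0, 0, -1, -1]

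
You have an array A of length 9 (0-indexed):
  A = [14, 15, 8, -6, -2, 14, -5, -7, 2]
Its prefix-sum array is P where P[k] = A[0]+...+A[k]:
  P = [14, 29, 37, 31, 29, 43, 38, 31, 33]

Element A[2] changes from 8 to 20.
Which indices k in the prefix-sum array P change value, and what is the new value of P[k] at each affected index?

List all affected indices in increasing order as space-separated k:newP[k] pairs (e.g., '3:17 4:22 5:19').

P[k] = A[0] + ... + A[k]
P[k] includes A[2] iff k >= 2
Affected indices: 2, 3, ..., 8; delta = 12
  P[2]: 37 + 12 = 49
  P[3]: 31 + 12 = 43
  P[4]: 29 + 12 = 41
  P[5]: 43 + 12 = 55
  P[6]: 38 + 12 = 50
  P[7]: 31 + 12 = 43
  P[8]: 33 + 12 = 45

Answer: 2:49 3:43 4:41 5:55 6:50 7:43 8:45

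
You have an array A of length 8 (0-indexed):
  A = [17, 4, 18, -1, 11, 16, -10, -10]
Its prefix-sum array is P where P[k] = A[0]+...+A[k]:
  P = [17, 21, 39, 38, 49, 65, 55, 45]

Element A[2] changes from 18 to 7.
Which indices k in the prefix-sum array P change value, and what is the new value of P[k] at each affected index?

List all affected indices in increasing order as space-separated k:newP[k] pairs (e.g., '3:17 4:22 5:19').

Answer: 2:28 3:27 4:38 5:54 6:44 7:34

Derivation:
P[k] = A[0] + ... + A[k]
P[k] includes A[2] iff k >= 2
Affected indices: 2, 3, ..., 7; delta = -11
  P[2]: 39 + -11 = 28
  P[3]: 38 + -11 = 27
  P[4]: 49 + -11 = 38
  P[5]: 65 + -11 = 54
  P[6]: 55 + -11 = 44
  P[7]: 45 + -11 = 34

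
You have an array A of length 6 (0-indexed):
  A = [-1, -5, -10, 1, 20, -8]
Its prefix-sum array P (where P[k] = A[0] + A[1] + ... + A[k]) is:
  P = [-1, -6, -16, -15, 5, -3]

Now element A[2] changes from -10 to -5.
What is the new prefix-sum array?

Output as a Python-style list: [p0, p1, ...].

Answer: [-1, -6, -11, -10, 10, 2]

Derivation:
Change: A[2] -10 -> -5, delta = 5
P[k] for k < 2: unchanged (A[2] not included)
P[k] for k >= 2: shift by delta = 5
  P[0] = -1 + 0 = -1
  P[1] = -6 + 0 = -6
  P[2] = -16 + 5 = -11
  P[3] = -15 + 5 = -10
  P[4] = 5 + 5 = 10
  P[5] = -3 + 5 = 2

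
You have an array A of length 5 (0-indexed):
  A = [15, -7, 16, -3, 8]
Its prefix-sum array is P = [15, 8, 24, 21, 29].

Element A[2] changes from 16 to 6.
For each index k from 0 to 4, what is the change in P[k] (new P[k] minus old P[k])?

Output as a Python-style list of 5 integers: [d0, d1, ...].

Answer: [0, 0, -10, -10, -10]

Derivation:
Element change: A[2] 16 -> 6, delta = -10
For k < 2: P[k] unchanged, delta_P[k] = 0
For k >= 2: P[k] shifts by exactly -10
Delta array: [0, 0, -10, -10, -10]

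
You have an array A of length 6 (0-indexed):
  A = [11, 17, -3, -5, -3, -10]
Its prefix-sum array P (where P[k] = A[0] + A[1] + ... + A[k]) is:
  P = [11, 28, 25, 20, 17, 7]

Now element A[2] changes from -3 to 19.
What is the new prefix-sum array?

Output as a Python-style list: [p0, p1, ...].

Answer: [11, 28, 47, 42, 39, 29]

Derivation:
Change: A[2] -3 -> 19, delta = 22
P[k] for k < 2: unchanged (A[2] not included)
P[k] for k >= 2: shift by delta = 22
  P[0] = 11 + 0 = 11
  P[1] = 28 + 0 = 28
  P[2] = 25 + 22 = 47
  P[3] = 20 + 22 = 42
  P[4] = 17 + 22 = 39
  P[5] = 7 + 22 = 29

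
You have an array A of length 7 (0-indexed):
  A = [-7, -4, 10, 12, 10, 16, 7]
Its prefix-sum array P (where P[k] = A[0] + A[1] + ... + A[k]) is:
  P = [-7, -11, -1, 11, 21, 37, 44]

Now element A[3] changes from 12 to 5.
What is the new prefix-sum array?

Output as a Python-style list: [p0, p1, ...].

Answer: [-7, -11, -1, 4, 14, 30, 37]

Derivation:
Change: A[3] 12 -> 5, delta = -7
P[k] for k < 3: unchanged (A[3] not included)
P[k] for k >= 3: shift by delta = -7
  P[0] = -7 + 0 = -7
  P[1] = -11 + 0 = -11
  P[2] = -1 + 0 = -1
  P[3] = 11 + -7 = 4
  P[4] = 21 + -7 = 14
  P[5] = 37 + -7 = 30
  P[6] = 44 + -7 = 37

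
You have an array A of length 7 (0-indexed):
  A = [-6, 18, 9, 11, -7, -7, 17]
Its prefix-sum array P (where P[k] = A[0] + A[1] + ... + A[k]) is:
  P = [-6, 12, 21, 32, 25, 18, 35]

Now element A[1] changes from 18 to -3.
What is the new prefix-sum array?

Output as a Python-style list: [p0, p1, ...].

Change: A[1] 18 -> -3, delta = -21
P[k] for k < 1: unchanged (A[1] not included)
P[k] for k >= 1: shift by delta = -21
  P[0] = -6 + 0 = -6
  P[1] = 12 + -21 = -9
  P[2] = 21 + -21 = 0
  P[3] = 32 + -21 = 11
  P[4] = 25 + -21 = 4
  P[5] = 18 + -21 = -3
  P[6] = 35 + -21 = 14

Answer: [-6, -9, 0, 11, 4, -3, 14]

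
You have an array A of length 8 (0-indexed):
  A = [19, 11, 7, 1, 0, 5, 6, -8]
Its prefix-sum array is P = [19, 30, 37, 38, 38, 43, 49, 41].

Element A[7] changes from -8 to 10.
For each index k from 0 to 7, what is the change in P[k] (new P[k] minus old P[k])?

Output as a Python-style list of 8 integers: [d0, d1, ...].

Answer: [0, 0, 0, 0, 0, 0, 0, 18]

Derivation:
Element change: A[7] -8 -> 10, delta = 18
For k < 7: P[k] unchanged, delta_P[k] = 0
For k >= 7: P[k] shifts by exactly 18
Delta array: [0, 0, 0, 0, 0, 0, 0, 18]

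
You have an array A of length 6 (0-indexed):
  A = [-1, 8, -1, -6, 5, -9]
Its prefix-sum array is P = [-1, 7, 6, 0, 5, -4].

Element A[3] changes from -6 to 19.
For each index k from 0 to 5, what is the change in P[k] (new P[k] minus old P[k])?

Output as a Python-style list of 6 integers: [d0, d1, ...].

Answer: [0, 0, 0, 25, 25, 25]

Derivation:
Element change: A[3] -6 -> 19, delta = 25
For k < 3: P[k] unchanged, delta_P[k] = 0
For k >= 3: P[k] shifts by exactly 25
Delta array: [0, 0, 0, 25, 25, 25]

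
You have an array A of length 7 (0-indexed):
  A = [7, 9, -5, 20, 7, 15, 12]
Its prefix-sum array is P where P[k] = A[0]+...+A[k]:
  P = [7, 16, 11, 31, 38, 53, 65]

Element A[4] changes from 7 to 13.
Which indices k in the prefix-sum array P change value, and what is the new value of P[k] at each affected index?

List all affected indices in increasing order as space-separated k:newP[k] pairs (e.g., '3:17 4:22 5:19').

Answer: 4:44 5:59 6:71

Derivation:
P[k] = A[0] + ... + A[k]
P[k] includes A[4] iff k >= 4
Affected indices: 4, 5, ..., 6; delta = 6
  P[4]: 38 + 6 = 44
  P[5]: 53 + 6 = 59
  P[6]: 65 + 6 = 71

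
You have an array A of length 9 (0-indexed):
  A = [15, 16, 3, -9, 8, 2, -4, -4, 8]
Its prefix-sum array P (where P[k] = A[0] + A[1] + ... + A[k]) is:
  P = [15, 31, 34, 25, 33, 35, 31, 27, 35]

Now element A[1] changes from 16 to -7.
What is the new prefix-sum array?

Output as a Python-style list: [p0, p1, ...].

Change: A[1] 16 -> -7, delta = -23
P[k] for k < 1: unchanged (A[1] not included)
P[k] for k >= 1: shift by delta = -23
  P[0] = 15 + 0 = 15
  P[1] = 31 + -23 = 8
  P[2] = 34 + -23 = 11
  P[3] = 25 + -23 = 2
  P[4] = 33 + -23 = 10
  P[5] = 35 + -23 = 12
  P[6] = 31 + -23 = 8
  P[7] = 27 + -23 = 4
  P[8] = 35 + -23 = 12

Answer: [15, 8, 11, 2, 10, 12, 8, 4, 12]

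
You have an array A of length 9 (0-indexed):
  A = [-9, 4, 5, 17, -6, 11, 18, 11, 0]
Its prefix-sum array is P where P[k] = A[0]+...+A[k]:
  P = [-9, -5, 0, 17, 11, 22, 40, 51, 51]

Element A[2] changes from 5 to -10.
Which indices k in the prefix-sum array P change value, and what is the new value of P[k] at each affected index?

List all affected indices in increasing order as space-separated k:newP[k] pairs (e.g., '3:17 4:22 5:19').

Answer: 2:-15 3:2 4:-4 5:7 6:25 7:36 8:36

Derivation:
P[k] = A[0] + ... + A[k]
P[k] includes A[2] iff k >= 2
Affected indices: 2, 3, ..., 8; delta = -15
  P[2]: 0 + -15 = -15
  P[3]: 17 + -15 = 2
  P[4]: 11 + -15 = -4
  P[5]: 22 + -15 = 7
  P[6]: 40 + -15 = 25
  P[7]: 51 + -15 = 36
  P[8]: 51 + -15 = 36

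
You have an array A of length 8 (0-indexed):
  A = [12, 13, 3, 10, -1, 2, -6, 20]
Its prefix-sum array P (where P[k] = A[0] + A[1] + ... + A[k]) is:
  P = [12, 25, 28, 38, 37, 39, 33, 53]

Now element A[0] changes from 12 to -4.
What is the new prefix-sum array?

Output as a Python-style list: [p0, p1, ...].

Answer: [-4, 9, 12, 22, 21, 23, 17, 37]

Derivation:
Change: A[0] 12 -> -4, delta = -16
P[k] for k < 0: unchanged (A[0] not included)
P[k] for k >= 0: shift by delta = -16
  P[0] = 12 + -16 = -4
  P[1] = 25 + -16 = 9
  P[2] = 28 + -16 = 12
  P[3] = 38 + -16 = 22
  P[4] = 37 + -16 = 21
  P[5] = 39 + -16 = 23
  P[6] = 33 + -16 = 17
  P[7] = 53 + -16 = 37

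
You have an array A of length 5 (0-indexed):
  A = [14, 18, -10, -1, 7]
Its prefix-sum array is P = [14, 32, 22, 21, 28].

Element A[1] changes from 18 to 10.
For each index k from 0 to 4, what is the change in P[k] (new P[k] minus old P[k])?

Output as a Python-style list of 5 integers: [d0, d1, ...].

Element change: A[1] 18 -> 10, delta = -8
For k < 1: P[k] unchanged, delta_P[k] = 0
For k >= 1: P[k] shifts by exactly -8
Delta array: [0, -8, -8, -8, -8]

Answer: [0, -8, -8, -8, -8]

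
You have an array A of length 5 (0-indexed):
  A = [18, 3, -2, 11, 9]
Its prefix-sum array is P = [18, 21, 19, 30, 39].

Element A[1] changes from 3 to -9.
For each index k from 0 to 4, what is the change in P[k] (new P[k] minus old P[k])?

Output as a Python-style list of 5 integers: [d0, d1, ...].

Answer: [0, -12, -12, -12, -12]

Derivation:
Element change: A[1] 3 -> -9, delta = -12
For k < 1: P[k] unchanged, delta_P[k] = 0
For k >= 1: P[k] shifts by exactly -12
Delta array: [0, -12, -12, -12, -12]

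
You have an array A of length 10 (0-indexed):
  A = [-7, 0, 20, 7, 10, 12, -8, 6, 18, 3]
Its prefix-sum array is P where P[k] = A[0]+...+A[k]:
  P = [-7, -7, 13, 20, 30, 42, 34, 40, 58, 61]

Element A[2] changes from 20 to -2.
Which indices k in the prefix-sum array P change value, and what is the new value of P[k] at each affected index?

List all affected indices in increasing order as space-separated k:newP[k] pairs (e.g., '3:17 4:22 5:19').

Answer: 2:-9 3:-2 4:8 5:20 6:12 7:18 8:36 9:39

Derivation:
P[k] = A[0] + ... + A[k]
P[k] includes A[2] iff k >= 2
Affected indices: 2, 3, ..., 9; delta = -22
  P[2]: 13 + -22 = -9
  P[3]: 20 + -22 = -2
  P[4]: 30 + -22 = 8
  P[5]: 42 + -22 = 20
  P[6]: 34 + -22 = 12
  P[7]: 40 + -22 = 18
  P[8]: 58 + -22 = 36
  P[9]: 61 + -22 = 39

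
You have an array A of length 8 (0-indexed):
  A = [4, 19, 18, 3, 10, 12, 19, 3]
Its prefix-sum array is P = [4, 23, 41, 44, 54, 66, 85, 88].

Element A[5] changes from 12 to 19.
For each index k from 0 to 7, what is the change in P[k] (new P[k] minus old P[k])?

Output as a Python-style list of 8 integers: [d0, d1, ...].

Element change: A[5] 12 -> 19, delta = 7
For k < 5: P[k] unchanged, delta_P[k] = 0
For k >= 5: P[k] shifts by exactly 7
Delta array: [0, 0, 0, 0, 0, 7, 7, 7]

Answer: [0, 0, 0, 0, 0, 7, 7, 7]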